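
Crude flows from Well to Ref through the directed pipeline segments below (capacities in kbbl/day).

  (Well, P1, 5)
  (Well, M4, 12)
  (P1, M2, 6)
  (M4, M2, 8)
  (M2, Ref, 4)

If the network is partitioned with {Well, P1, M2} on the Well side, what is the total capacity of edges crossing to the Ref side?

Edges leaving {Well, P1, M2}: Well→M4 (12), M2→Ref (4).
Cut capacity = 12 + 4 = 16.

16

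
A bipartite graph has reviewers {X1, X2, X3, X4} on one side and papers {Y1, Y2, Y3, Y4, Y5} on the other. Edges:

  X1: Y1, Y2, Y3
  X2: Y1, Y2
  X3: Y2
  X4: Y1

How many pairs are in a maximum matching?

3

Unit-capacity flow: source→left, listed edges, right→sink; max matching = max flow.
Augmenting path X1→Y1 (+1); matched 1.
Augmenting path X2→Y2 (+1); matched 2.
Augmenting path X4→Y1→X1→Y3 (+1); matched 3.
No augmenting path remains; maximum matching = 3.
König certificate: {X1, Y1, Y2} is a vertex cover of size 3 (every listed pair touches it), so no matching can be larger.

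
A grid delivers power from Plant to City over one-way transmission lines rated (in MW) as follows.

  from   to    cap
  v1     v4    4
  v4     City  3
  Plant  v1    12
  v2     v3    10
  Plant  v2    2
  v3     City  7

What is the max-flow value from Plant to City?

Augment Plant→v1→v4→City: bottleneck 3, flow now 3.
Augment Plant→v2→v3→City: bottleneck 2, flow now 5.
No augmenting path remains; maximum flow = 5.
In the residual graph, reachable from Plant: {Plant, v1, v4}.
Min-cut edges: Plant→v2 (2), v4→City (3); capacity 2 + 3 = 5.
This cut is saturated, so no flow can exceed 5.

5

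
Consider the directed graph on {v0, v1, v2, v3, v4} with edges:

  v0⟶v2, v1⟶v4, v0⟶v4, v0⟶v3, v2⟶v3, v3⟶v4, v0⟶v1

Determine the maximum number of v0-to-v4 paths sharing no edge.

Assign every edge capacity 1; by Menger, the answer equals the max flow.
Path v0→v4 (+1); total 1.
Path v0→v1→v4 (+1); total 2.
Path v0→v3→v4 (+1); total 3.
No residual v0→v4 path; max flow = 3.
Certifying cut of size 3: {v0→v1, v0→v4, v3→v4}.

3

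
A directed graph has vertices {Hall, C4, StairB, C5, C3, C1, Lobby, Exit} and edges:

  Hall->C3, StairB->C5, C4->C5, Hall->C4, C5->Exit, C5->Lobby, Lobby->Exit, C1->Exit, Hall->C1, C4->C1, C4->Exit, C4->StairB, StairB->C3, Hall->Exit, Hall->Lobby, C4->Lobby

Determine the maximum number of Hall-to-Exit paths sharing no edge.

4

Assign every edge capacity 1; by Menger, the answer equals the max flow.
Path Hall→Exit (+1); total 1.
Path Hall→C4→Exit (+1); total 2.
Path Hall→C1→Exit (+1); total 3.
Path Hall→Lobby→Exit (+1); total 4.
No residual Hall→Exit path; max flow = 4.
Certifying cut of size 4: {Hall→C1, Hall→C4, Hall→Exit, Hall→Lobby}.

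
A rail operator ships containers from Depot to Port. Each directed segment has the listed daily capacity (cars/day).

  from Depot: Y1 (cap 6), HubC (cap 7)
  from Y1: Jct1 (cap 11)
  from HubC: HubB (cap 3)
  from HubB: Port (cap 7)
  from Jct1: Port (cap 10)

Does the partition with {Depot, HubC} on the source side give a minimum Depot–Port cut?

Given cut capacity: 6 + 3 = 9.
Augment Depot→Y1→Jct1→Port: bottleneck 6, flow now 6.
Augment Depot→HubC→HubB→Port: bottleneck 3, flow now 9.
No augmenting path remains; maximum flow = 9.
Cut capacity 9 equals the max flow, so it is a minimum cut.

Yes — it is a minimum cut (capacity 9).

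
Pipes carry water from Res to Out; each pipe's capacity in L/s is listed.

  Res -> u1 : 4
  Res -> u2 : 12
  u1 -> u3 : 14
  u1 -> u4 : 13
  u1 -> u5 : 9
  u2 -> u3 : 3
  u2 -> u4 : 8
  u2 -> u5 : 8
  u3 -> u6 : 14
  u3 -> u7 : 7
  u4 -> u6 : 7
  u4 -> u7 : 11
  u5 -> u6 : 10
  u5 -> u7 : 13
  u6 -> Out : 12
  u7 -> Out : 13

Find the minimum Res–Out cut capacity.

Augment Res→u1→u3→u6→Out: bottleneck 4, flow now 4.
Augment Res→u2→u3→u6→Out: bottleneck 3, flow now 7.
Augment Res→u2→u4→u6→Out: bottleneck 5, flow now 12.
Augment Res→u2→u4→u7→Out: bottleneck 3, flow now 15.
Augment Res→u2→u5→u7→Out: bottleneck 1, flow now 16.
No augmenting path remains; maximum flow = 16.
By max-flow min-cut, the minimum cut capacity equals the max flow.
In the residual graph, reachable from Res: {Res}.
Min-cut edges: Res→u1 (4), Res→u2 (12); capacity 4 + 12 = 16.

16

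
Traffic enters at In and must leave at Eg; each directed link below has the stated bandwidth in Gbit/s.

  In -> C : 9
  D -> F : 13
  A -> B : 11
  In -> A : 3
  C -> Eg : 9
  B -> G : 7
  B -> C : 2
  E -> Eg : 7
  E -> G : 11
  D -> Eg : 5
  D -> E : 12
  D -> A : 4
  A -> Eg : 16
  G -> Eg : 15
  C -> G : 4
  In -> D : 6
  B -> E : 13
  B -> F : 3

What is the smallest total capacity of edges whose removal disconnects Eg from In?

18

Augment In→A→Eg: bottleneck 3, flow now 3.
Augment In→C→Eg: bottleneck 9, flow now 12.
Augment In→D→Eg: bottleneck 5, flow now 17.
Augment In→D→A→Eg: bottleneck 1, flow now 18.
No augmenting path remains; maximum flow = 18.
By max-flow min-cut, the minimum cut capacity equals the max flow.
In the residual graph, reachable from In: {In}.
Min-cut edges: In→A (3), In→C (9), In→D (6); capacity 3 + 9 + 6 = 18.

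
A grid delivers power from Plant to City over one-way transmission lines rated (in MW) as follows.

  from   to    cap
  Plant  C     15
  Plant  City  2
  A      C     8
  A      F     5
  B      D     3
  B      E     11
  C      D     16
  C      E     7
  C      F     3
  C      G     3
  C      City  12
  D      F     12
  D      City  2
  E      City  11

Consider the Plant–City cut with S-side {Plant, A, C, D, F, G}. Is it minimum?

No — its capacity is 23, but the minimum cut has capacity 17.

Given cut capacity: 2 + 7 + 12 + 2 = 23.
Augment Plant→City: bottleneck 2, flow now 2.
Augment Plant→C→City: bottleneck 12, flow now 14.
Augment Plant→C→D→City: bottleneck 2, flow now 16.
Augment Plant→C→E→City: bottleneck 1, flow now 17.
No augmenting path remains; maximum flow = 17.
In the residual graph, reachable from Plant: {Plant}.
Min-cut edges: Plant→C (15), Plant→City (2); capacity 15 + 2 = 17.
Cut capacity 23 exceeds the max flow 17, so it is not minimum.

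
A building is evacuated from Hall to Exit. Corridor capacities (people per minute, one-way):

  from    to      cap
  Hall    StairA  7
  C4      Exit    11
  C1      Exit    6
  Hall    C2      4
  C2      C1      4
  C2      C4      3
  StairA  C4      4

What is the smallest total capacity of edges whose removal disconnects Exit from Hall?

Augment Hall→StairA→C4→Exit: bottleneck 4, flow now 4.
Augment Hall→C2→C1→Exit: bottleneck 4, flow now 8.
No augmenting path remains; maximum flow = 8.
By max-flow min-cut, the minimum cut capacity equals the max flow.
In the residual graph, reachable from Hall: {Hall, StairA}.
Min-cut edges: Hall→C2 (4), StairA→C4 (4); capacity 4 + 4 = 8.

8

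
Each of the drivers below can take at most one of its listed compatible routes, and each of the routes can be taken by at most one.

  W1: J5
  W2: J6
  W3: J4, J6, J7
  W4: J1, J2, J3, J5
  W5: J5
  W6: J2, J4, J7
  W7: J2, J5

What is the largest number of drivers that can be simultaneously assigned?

6

Unit-capacity flow: source→left, listed edges, right→sink; max matching = max flow.
Augmenting path W1→J5 (+1); matched 1.
Augmenting path W2→J6 (+1); matched 2.
Augmenting path W3→J4 (+1); matched 3.
Augmenting path W4→J1 (+1); matched 4.
Augmenting path W6→J2 (+1); matched 5.
Augmenting path W7→J2→W6→J7 (+1); matched 6.
No augmenting path remains; maximum matching = 6.
König certificate: {W2, W3, W4, W6, W7, J5} is a vertex cover of size 6 (every listed pair touches it), so no matching can be larger.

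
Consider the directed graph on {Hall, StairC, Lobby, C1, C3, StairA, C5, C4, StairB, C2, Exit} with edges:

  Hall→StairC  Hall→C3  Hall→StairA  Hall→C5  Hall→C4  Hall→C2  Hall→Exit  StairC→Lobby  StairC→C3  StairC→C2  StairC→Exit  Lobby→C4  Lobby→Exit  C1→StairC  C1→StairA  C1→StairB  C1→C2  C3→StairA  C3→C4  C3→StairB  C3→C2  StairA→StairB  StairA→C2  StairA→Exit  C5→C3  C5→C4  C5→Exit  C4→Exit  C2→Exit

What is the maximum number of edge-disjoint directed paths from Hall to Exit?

6

Assign every edge capacity 1; by Menger, the answer equals the max flow.
Path Hall→Exit (+1); total 1.
Path Hall→StairC→Exit (+1); total 2.
Path Hall→StairA→Exit (+1); total 3.
Path Hall→C5→Exit (+1); total 4.
Path Hall→C4→Exit (+1); total 5.
Path Hall→C2→Exit (+1); total 6.
No residual Hall→Exit path; max flow = 6.
Certifying cut of size 6: {C2→Exit, C4→Exit, Hall→C5, Hall→Exit, Hall→StairC, StairA→Exit}.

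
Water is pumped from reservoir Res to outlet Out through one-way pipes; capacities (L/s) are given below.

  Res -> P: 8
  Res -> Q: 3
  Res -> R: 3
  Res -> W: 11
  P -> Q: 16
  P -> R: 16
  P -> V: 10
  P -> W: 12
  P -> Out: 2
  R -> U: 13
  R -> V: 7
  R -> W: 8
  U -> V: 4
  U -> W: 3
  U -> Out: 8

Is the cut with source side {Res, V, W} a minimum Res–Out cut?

No — its capacity is 14, but the minimum cut has capacity 10.

Given cut capacity: 8 + 3 + 3 = 14.
Augment Res→P→Out: bottleneck 2, flow now 2.
Augment Res→R→U→Out: bottleneck 3, flow now 5.
Augment Res→P→R→U→Out: bottleneck 5, flow now 10.
No augmenting path remains; maximum flow = 10.
In the residual graph, reachable from Res: {Res, P, Q, R, U, V, W}.
Min-cut edges: P→Out (2), U→Out (8); capacity 2 + 8 = 10.
Cut capacity 14 exceeds the max flow 10, so it is not minimum.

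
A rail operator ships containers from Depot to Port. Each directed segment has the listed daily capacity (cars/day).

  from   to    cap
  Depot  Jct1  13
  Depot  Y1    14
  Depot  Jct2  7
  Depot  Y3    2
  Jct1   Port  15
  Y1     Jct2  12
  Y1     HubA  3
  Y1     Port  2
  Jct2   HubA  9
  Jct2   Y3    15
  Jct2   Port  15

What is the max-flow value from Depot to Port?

Augment Depot→Jct1→Port: bottleneck 13, flow now 13.
Augment Depot→Y1→Port: bottleneck 2, flow now 15.
Augment Depot→Jct2→Port: bottleneck 7, flow now 22.
Augment Depot→Y1→Jct2→Port: bottleneck 8, flow now 30.
No augmenting path remains; maximum flow = 30.
In the residual graph, reachable from Depot: {Depot, Y1, Jct2, HubA, Y3}.
Min-cut edges: Depot→Jct1 (13), Y1→Port (2), Jct2→Port (15); capacity 13 + 2 + 15 = 30.
This cut is saturated, so no flow can exceed 30.

30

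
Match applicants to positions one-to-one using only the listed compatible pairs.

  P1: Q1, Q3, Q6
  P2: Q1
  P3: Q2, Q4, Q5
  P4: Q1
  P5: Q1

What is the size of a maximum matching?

3

Unit-capacity flow: source→left, listed edges, right→sink; max matching = max flow.
Augmenting path P1→Q1 (+1); matched 1.
Augmenting path P3→Q2 (+1); matched 2.
Augmenting path P2→Q1→P1→Q3 (+1); matched 3.
No augmenting path remains; maximum matching = 3.
König certificate: {P1, P3, Q1} is a vertex cover of size 3 (every listed pair touches it), so no matching can be larger.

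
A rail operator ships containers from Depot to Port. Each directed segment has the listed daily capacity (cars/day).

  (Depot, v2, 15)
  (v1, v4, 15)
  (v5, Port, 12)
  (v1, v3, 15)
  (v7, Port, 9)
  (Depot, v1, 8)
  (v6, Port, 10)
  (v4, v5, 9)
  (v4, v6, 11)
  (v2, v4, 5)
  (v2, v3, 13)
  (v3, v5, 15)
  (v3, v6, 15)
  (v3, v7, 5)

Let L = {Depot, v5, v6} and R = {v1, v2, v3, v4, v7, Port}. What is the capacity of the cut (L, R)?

45

Edges leaving {Depot, v5, v6}: Depot→v1 (8), Depot→v2 (15), v5→Port (12), v6→Port (10).
Cut capacity = 8 + 15 + 12 + 10 = 45.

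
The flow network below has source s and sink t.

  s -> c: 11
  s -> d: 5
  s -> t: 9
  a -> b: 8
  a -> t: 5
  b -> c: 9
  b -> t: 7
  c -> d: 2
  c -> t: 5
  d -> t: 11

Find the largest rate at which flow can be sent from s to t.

Augment s→t: bottleneck 9, flow now 9.
Augment s→c→t: bottleneck 5, flow now 14.
Augment s→d→t: bottleneck 5, flow now 19.
Augment s→c→d→t: bottleneck 2, flow now 21.
No augmenting path remains; maximum flow = 21.
In the residual graph, reachable from s: {s, c}.
Min-cut edges: s→d (5), s→t (9), c→d (2), c→t (5); capacity 5 + 9 + 2 + 5 = 21.
This cut is saturated, so no flow can exceed 21.

21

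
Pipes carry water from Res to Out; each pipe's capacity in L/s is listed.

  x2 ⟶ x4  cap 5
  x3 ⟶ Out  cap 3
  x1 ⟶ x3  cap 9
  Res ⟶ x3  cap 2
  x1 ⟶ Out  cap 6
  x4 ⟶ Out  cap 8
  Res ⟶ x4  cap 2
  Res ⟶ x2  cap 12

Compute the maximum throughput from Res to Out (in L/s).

9

Augment Res→x3→Out: bottleneck 2, flow now 2.
Augment Res→x4→Out: bottleneck 2, flow now 4.
Augment Res→x2→x4→Out: bottleneck 5, flow now 9.
No augmenting path remains; maximum flow = 9.
In the residual graph, reachable from Res: {Res, x2}.
Min-cut edges: Res→x3 (2), Res→x4 (2), x2→x4 (5); capacity 2 + 2 + 5 = 9.
This cut is saturated, so no flow can exceed 9.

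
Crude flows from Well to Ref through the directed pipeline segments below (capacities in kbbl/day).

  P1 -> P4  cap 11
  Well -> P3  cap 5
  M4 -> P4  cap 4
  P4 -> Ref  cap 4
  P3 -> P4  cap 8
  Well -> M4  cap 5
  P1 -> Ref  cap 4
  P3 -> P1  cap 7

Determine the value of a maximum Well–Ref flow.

8

Augment Well→P3→P4→Ref: bottleneck 4, flow now 4.
Augment Well→P3→P1→Ref: bottleneck 1, flow now 5.
Augment Well→M4→P4→P3→P1→Ref: bottleneck 3, flow now 8. (uses reverse residual edge)
No augmenting path remains; maximum flow = 8.
In the residual graph, reachable from Well: {Well, P3, M4, P4, P1}.
Min-cut edges: P4→Ref (4), P1→Ref (4); capacity 4 + 4 = 8.
This cut is saturated, so no flow can exceed 8.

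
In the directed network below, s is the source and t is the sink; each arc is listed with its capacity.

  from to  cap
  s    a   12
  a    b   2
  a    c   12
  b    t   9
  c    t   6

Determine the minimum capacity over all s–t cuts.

8

Augment s→a→b→t: bottleneck 2, flow now 2.
Augment s→a→c→t: bottleneck 6, flow now 8.
No augmenting path remains; maximum flow = 8.
By max-flow min-cut, the minimum cut capacity equals the max flow.
In the residual graph, reachable from s: {s, a, c}.
Min-cut edges: a→b (2), c→t (6); capacity 2 + 6 = 8.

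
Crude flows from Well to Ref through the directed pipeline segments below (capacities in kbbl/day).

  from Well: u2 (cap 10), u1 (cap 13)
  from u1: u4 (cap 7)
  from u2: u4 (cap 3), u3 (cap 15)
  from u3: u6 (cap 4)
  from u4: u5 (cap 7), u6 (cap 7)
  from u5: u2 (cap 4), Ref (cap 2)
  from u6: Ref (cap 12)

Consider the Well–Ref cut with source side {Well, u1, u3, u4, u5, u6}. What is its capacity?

28

Edges leaving {Well, u1, u3, u4, u5, u6}: Well→u2 (10), u5→u2 (4), u5→Ref (2), u6→Ref (12).
Cut capacity = 10 + 4 + 2 + 12 = 28.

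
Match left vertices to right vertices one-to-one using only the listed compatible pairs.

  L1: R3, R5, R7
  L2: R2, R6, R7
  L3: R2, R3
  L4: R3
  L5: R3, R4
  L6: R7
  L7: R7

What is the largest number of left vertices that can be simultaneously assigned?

Unit-capacity flow: source→left, listed edges, right→sink; max matching = max flow.
Augmenting path L1→R3 (+1); matched 1.
Augmenting path L2→R2 (+1); matched 2.
Augmenting path L5→R4 (+1); matched 3.
Augmenting path L6→R7 (+1); matched 4.
Augmenting path L3→R2→L2→R6 (+1); matched 5.
Augmenting path L4→R3→L1→R5 (+1); matched 6.
No augmenting path remains; maximum matching = 6.
König certificate: {L1, L2, L3, L4, L5, R7} is a vertex cover of size 6 (every listed pair touches it), so no matching can be larger.

6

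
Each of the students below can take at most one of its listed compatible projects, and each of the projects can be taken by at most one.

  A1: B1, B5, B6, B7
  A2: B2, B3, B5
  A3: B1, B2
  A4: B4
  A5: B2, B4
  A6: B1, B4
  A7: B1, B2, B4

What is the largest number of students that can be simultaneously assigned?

Unit-capacity flow: source→left, listed edges, right→sink; max matching = max flow.
Augmenting path A1→B1 (+1); matched 1.
Augmenting path A2→B2 (+1); matched 2.
Augmenting path A4→B4 (+1); matched 3.
Augmenting path A3→B1→A1→B5 (+1); matched 4.
Augmenting path A5→B2→A2→B3 (+1); matched 5.
No augmenting path remains; maximum matching = 5.
König certificate: {A1, A2, B1, B2, B4} is a vertex cover of size 5 (every listed pair touches it), so no matching can be larger.

5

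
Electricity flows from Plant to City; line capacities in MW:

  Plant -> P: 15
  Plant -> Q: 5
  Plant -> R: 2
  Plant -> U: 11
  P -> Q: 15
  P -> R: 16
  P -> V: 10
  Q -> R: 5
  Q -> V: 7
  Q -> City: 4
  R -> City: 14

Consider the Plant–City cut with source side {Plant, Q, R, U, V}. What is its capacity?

Edges leaving {Plant, Q, R, U, V}: Plant→P (15), Q→City (4), R→City (14).
Cut capacity = 15 + 4 + 14 = 33.

33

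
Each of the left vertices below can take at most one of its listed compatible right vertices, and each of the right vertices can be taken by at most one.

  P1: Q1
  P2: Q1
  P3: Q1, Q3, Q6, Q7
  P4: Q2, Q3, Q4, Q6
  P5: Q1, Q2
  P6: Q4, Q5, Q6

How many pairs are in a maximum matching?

Unit-capacity flow: source→left, listed edges, right→sink; max matching = max flow.
Augmenting path P1→Q1 (+1); matched 1.
Augmenting path P3→Q3 (+1); matched 2.
Augmenting path P4→Q2 (+1); matched 3.
Augmenting path P6→Q4 (+1); matched 4.
Augmenting path P5→Q2→P4→Q6 (+1); matched 5.
No augmenting path remains; maximum matching = 5.
König certificate: {P3, P4, P5, P6, Q1} is a vertex cover of size 5 (every listed pair touches it), so no matching can be larger.

5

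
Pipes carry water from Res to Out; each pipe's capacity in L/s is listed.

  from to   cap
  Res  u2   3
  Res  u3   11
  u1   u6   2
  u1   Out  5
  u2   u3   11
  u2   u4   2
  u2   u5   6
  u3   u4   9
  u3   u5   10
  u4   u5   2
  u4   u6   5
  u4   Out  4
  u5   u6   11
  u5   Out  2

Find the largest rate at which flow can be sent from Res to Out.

Augment Res→u2→u4→Out: bottleneck 2, flow now 2.
Augment Res→u2→u5→Out: bottleneck 1, flow now 3.
Augment Res→u3→u4→Out: bottleneck 2, flow now 5.
Augment Res→u3→u5→Out: bottleneck 1, flow now 6.
No augmenting path remains; maximum flow = 6.
In the residual graph, reachable from Res: {Res, u2, u3, u4, u5, u6}.
Min-cut edges: u4→Out (4), u5→Out (2); capacity 4 + 2 = 6.
This cut is saturated, so no flow can exceed 6.

6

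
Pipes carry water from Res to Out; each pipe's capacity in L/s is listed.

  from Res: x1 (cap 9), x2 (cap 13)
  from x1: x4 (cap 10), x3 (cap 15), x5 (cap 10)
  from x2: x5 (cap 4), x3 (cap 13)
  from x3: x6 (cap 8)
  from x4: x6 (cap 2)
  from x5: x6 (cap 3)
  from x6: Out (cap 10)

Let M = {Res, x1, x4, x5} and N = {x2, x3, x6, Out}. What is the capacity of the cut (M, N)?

Edges leaving {Res, x1, x4, x5}: Res→x2 (13), x1→x3 (15), x4→x6 (2), x5→x6 (3).
Cut capacity = 13 + 15 + 2 + 3 = 33.

33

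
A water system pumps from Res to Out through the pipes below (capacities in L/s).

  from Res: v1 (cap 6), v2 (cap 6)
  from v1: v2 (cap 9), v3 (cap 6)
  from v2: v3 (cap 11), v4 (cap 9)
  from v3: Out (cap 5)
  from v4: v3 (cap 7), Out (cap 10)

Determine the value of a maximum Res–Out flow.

Augment Res→v1→v3→Out: bottleneck 5, flow now 5.
Augment Res→v2→v4→Out: bottleneck 6, flow now 11.
Augment Res→v1→v2→v4→Out: bottleneck 1, flow now 12.
No augmenting path remains; maximum flow = 12.
In the residual graph, reachable from Res: {Res}.
Min-cut edges: Res→v1 (6), Res→v2 (6); capacity 6 + 6 = 12.
This cut is saturated, so no flow can exceed 12.

12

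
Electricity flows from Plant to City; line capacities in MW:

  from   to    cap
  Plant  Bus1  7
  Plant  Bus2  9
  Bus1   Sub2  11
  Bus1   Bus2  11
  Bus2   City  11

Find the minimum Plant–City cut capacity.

Augment Plant→Bus2→City: bottleneck 9, flow now 9.
Augment Plant→Bus1→Bus2→City: bottleneck 2, flow now 11.
No augmenting path remains; maximum flow = 11.
By max-flow min-cut, the minimum cut capacity equals the max flow.
In the residual graph, reachable from Plant: {Plant, Bus1, Sub2, Bus2}.
Min-cut edges: Bus2→City (11); capacity 11 = 11.

11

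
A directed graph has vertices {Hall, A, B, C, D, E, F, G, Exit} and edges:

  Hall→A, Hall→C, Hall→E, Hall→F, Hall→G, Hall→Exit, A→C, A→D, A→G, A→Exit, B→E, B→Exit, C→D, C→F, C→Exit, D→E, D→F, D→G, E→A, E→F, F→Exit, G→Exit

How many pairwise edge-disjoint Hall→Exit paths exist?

5

Assign every edge capacity 1; by Menger, the answer equals the max flow.
Path Hall→Exit (+1); total 1.
Path Hall→A→Exit (+1); total 2.
Path Hall→C→Exit (+1); total 3.
Path Hall→F→Exit (+1); total 4.
Path Hall→G→Exit (+1); total 5.
No residual Hall→Exit path; max flow = 5.
Certifying cut of size 5: {A→Exit, C→Exit, F→Exit, G→Exit, Hall→Exit}.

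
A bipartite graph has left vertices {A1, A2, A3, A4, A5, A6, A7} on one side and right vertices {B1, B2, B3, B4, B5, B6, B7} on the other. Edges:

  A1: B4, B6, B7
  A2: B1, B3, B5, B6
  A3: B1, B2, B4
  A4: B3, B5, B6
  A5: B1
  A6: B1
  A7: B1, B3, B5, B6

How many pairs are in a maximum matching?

Unit-capacity flow: source→left, listed edges, right→sink; max matching = max flow.
Augmenting path A1→B4 (+1); matched 1.
Augmenting path A2→B1 (+1); matched 2.
Augmenting path A3→B2 (+1); matched 3.
Augmenting path A4→B3 (+1); matched 4.
Augmenting path A7→B5 (+1); matched 5.
Augmenting path A5→B1→A2→B6 (+1); matched 6.
No augmenting path remains; maximum matching = 6.
König certificate: {A1, A2, A3, A4, A7, B1} is a vertex cover of size 6 (every listed pair touches it), so no matching can be larger.

6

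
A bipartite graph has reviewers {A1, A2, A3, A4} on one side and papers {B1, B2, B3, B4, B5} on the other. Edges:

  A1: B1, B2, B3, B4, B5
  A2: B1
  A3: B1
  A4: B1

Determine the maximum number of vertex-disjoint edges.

2

Unit-capacity flow: source→left, listed edges, right→sink; max matching = max flow.
Augmenting path A1→B1 (+1); matched 1.
Augmenting path A2→B1→A1→B2 (+1); matched 2.
No augmenting path remains; maximum matching = 2.
König certificate: {A1, B1} is a vertex cover of size 2 (every listed pair touches it), so no matching can be larger.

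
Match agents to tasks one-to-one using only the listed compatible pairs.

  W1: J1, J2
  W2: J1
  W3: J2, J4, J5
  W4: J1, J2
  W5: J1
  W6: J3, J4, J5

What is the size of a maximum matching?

4

Unit-capacity flow: source→left, listed edges, right→sink; max matching = max flow.
Augmenting path W1→J1 (+1); matched 1.
Augmenting path W3→J2 (+1); matched 2.
Augmenting path W6→J3 (+1); matched 3.
Augmenting path W4→J2→W3→J4 (+1); matched 4.
No augmenting path remains; maximum matching = 4.
König certificate: {W3, W6, J1, J2} is a vertex cover of size 4 (every listed pair touches it), so no matching can be larger.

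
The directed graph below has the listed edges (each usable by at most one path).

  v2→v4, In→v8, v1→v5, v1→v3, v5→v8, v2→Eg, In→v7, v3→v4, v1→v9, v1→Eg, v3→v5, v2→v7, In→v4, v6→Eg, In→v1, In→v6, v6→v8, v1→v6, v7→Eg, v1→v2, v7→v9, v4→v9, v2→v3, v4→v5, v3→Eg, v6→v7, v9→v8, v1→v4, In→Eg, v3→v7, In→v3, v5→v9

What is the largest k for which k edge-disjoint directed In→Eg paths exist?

Assign every edge capacity 1; by Menger, the answer equals the max flow.
Path In→Eg (+1); total 1.
Path In→v1→Eg (+1); total 2.
Path In→v3→Eg (+1); total 3.
Path In→v6→Eg (+1); total 4.
Path In→v7→Eg (+1); total 5.
No residual In→Eg path; max flow = 5.
Certifying cut of size 5: {In→Eg, In→v1, In→v3, In→v6, In→v7}.

5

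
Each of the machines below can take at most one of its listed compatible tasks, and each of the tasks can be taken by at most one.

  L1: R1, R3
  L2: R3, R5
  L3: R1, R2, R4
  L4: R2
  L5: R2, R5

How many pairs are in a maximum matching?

5

Unit-capacity flow: source→left, listed edges, right→sink; max matching = max flow.
Augmenting path L1→R1 (+1); matched 1.
Augmenting path L2→R3 (+1); matched 2.
Augmenting path L3→R2 (+1); matched 3.
Augmenting path L5→R5 (+1); matched 4.
Augmenting path L4→R2→L3→R4 (+1); matched 5.
No augmenting path remains; maximum matching = 5.
König certificate: {L1, L2, L3, L4, L5} is a vertex cover of size 5 (every listed pair touches it), so no matching can be larger.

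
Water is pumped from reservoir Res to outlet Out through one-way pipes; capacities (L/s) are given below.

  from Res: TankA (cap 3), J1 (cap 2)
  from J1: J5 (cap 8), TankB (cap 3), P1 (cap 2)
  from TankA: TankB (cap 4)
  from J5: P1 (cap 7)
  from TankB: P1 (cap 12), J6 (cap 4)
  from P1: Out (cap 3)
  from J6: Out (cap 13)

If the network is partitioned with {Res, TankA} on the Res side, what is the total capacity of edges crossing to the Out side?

6

Edges leaving {Res, TankA}: Res→J1 (2), TankA→TankB (4).
Cut capacity = 2 + 4 = 6.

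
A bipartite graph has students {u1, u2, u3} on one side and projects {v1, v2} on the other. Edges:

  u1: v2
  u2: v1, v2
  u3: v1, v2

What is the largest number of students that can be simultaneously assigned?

2

Unit-capacity flow: source→left, listed edges, right→sink; max matching = max flow.
Augmenting path u1→v2 (+1); matched 1.
Augmenting path u2→v1 (+1); matched 2.
No augmenting path remains; maximum matching = 2.
König certificate: {v1, v2} is a vertex cover of size 2 (every listed pair touches it), so no matching can be larger.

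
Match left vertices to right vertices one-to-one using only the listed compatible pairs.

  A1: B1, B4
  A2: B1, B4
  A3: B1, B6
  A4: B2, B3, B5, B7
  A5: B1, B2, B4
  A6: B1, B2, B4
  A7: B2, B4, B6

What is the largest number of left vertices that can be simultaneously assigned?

Unit-capacity flow: source→left, listed edges, right→sink; max matching = max flow.
Augmenting path A1→B1 (+1); matched 1.
Augmenting path A2→B4 (+1); matched 2.
Augmenting path A3→B6 (+1); matched 3.
Augmenting path A4→B2 (+1); matched 4.
Augmenting path A5→B2→A4→B3 (+1); matched 5.
No augmenting path remains; maximum matching = 5.
König certificate: {A4, B1, B2, B4, B6} is a vertex cover of size 5 (every listed pair touches it), so no matching can be larger.

5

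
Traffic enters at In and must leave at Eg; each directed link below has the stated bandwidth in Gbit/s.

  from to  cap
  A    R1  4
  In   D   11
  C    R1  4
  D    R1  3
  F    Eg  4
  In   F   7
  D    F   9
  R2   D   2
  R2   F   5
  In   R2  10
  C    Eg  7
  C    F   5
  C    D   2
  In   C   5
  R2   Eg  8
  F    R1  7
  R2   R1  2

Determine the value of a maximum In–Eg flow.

17

Augment In→C→Eg: bottleneck 5, flow now 5.
Augment In→R2→Eg: bottleneck 8, flow now 13.
Augment In→F→Eg: bottleneck 4, flow now 17.
No augmenting path remains; maximum flow = 17.
In the residual graph, reachable from In: {In, R2, D, F, R1}.
Min-cut edges: In→C (5), R2→Eg (8), F→Eg (4); capacity 5 + 8 + 4 = 17.
This cut is saturated, so no flow can exceed 17.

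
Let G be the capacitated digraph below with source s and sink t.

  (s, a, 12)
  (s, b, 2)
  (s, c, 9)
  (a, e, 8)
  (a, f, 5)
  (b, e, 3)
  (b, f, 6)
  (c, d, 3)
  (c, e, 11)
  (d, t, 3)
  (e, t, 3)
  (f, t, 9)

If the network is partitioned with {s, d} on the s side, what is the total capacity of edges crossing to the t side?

26

Edges leaving {s, d}: s→a (12), s→b (2), s→c (9), d→t (3).
Cut capacity = 12 + 2 + 9 + 3 = 26.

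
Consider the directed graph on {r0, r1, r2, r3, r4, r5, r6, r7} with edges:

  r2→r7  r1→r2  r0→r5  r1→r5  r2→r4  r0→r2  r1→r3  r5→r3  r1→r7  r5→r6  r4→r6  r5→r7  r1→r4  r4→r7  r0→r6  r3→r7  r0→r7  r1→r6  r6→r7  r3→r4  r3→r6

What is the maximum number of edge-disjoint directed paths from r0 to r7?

4

Assign every edge capacity 1; by Menger, the answer equals the max flow.
Path r0→r7 (+1); total 1.
Path r0→r2→r7 (+1); total 2.
Path r0→r5→r7 (+1); total 3.
Path r0→r6→r7 (+1); total 4.
No residual r0→r7 path; max flow = 4.
Certifying cut of size 4: {r0→r2, r0→r5, r0→r6, r0→r7}.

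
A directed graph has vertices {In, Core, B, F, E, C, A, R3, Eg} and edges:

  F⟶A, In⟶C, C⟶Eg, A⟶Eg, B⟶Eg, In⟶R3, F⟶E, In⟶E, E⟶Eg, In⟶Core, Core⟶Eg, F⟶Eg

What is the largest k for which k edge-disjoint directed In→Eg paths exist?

3

Assign every edge capacity 1; by Menger, the answer equals the max flow.
Path In→Core→Eg (+1); total 1.
Path In→E→Eg (+1); total 2.
Path In→C→Eg (+1); total 3.
No residual In→Eg path; max flow = 3.
Certifying cut of size 3: {In→C, In→Core, In→E}.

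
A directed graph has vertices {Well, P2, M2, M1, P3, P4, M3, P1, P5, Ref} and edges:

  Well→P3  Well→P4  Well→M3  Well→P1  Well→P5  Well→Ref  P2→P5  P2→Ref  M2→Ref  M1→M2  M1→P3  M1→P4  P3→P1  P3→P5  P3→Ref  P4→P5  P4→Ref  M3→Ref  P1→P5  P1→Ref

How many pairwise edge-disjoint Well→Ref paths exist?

5

Assign every edge capacity 1; by Menger, the answer equals the max flow.
Path Well→Ref (+1); total 1.
Path Well→P3→Ref (+1); total 2.
Path Well→P4→Ref (+1); total 3.
Path Well→M3→Ref (+1); total 4.
Path Well→P1→Ref (+1); total 5.
No residual Well→Ref path; max flow = 5.
Certifying cut of size 5: {Well→M3, Well→P1, Well→P3, Well→P4, Well→Ref}.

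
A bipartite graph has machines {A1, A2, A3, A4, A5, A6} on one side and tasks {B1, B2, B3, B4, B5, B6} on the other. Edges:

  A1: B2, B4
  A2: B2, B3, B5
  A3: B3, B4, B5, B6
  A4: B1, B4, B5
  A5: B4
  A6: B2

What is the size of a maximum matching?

5

Unit-capacity flow: source→left, listed edges, right→sink; max matching = max flow.
Augmenting path A1→B2 (+1); matched 1.
Augmenting path A2→B3 (+1); matched 2.
Augmenting path A3→B4 (+1); matched 3.
Augmenting path A4→B1 (+1); matched 4.
Augmenting path A5→B4→A3→B5 (+1); matched 5.
No augmenting path remains; maximum matching = 5.
König certificate: {A2, A3, A4, B2, B4} is a vertex cover of size 5 (every listed pair touches it), so no matching can be larger.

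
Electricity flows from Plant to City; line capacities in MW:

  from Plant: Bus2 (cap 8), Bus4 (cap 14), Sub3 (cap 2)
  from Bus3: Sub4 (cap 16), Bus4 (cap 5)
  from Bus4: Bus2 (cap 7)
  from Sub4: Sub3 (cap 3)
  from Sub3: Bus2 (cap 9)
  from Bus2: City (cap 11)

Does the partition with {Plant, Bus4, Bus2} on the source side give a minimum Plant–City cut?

No — its capacity is 13, but the minimum cut has capacity 11.

Given cut capacity: 2 + 11 = 13.
Augment Plant→Bus2→City: bottleneck 8, flow now 8.
Augment Plant→Bus4→Bus2→City: bottleneck 3, flow now 11.
No augmenting path remains; maximum flow = 11.
In the residual graph, reachable from Plant: {Plant, Bus4, Sub3, Bus2}.
Min-cut edges: Bus2→City (11); capacity 11 = 11.
Cut capacity 13 exceeds the max flow 11, so it is not minimum.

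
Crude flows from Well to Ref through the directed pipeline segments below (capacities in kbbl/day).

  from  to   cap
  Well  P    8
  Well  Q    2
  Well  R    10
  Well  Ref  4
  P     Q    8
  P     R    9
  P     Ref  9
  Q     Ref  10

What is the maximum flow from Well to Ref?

Augment Well→Ref: bottleneck 4, flow now 4.
Augment Well→P→Ref: bottleneck 8, flow now 12.
Augment Well→Q→Ref: bottleneck 2, flow now 14.
No augmenting path remains; maximum flow = 14.
In the residual graph, reachable from Well: {Well, R}.
Min-cut edges: Well→P (8), Well→Q (2), Well→Ref (4); capacity 8 + 2 + 4 = 14.
This cut is saturated, so no flow can exceed 14.

14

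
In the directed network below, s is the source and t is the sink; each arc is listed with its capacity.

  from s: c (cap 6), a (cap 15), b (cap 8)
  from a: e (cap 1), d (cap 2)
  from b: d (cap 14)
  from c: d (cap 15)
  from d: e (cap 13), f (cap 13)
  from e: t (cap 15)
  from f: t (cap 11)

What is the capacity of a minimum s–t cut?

17

Augment s→a→e→t: bottleneck 1, flow now 1.
Augment s→a→d→e→t: bottleneck 2, flow now 3.
Augment s→b→d→e→t: bottleneck 8, flow now 11.
Augment s→c→d→e→t: bottleneck 3, flow now 14.
Augment s→c→d→f→t: bottleneck 3, flow now 17.
No augmenting path remains; maximum flow = 17.
By max-flow min-cut, the minimum cut capacity equals the max flow.
In the residual graph, reachable from s: {s, a}.
Min-cut edges: s→b (8), s→c (6), a→d (2), a→e (1); capacity 8 + 6 + 2 + 1 = 17.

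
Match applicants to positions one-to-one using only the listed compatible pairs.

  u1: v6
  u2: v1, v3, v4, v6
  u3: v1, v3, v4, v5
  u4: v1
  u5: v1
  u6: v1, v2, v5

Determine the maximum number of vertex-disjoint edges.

Unit-capacity flow: source→left, listed edges, right→sink; max matching = max flow.
Augmenting path u1→v6 (+1); matched 1.
Augmenting path u2→v1 (+1); matched 2.
Augmenting path u3→v3 (+1); matched 3.
Augmenting path u6→v2 (+1); matched 4.
Augmenting path u4→v1→u2→v4 (+1); matched 5.
No augmenting path remains; maximum matching = 5.
König certificate: {u1, u2, u3, u6, v1} is a vertex cover of size 5 (every listed pair touches it), so no matching can be larger.

5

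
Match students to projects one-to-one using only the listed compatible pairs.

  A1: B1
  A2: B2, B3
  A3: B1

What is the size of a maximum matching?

2

Unit-capacity flow: source→left, listed edges, right→sink; max matching = max flow.
Augmenting path A1→B1 (+1); matched 1.
Augmenting path A2→B2 (+1); matched 2.
No augmenting path remains; maximum matching = 2.
König certificate: {A2, B1} is a vertex cover of size 2 (every listed pair touches it), so no matching can be larger.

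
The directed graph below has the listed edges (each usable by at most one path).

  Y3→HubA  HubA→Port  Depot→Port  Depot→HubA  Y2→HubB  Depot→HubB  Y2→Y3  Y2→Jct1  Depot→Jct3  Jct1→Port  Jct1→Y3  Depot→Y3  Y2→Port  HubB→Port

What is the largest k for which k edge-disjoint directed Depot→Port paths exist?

3

Assign every edge capacity 1; by Menger, the answer equals the max flow.
Path Depot→Port (+1); total 1.
Path Depot→HubA→Port (+1); total 2.
Path Depot→HubB→Port (+1); total 3.
No residual Depot→Port path; max flow = 3.
Certifying cut of size 3: {Depot→HubB, Depot→Port, HubA→Port}.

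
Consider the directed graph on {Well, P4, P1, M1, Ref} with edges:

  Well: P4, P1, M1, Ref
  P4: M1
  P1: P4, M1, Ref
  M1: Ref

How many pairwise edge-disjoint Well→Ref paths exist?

Assign every edge capacity 1; by Menger, the answer equals the max flow.
Path Well→Ref (+1); total 1.
Path Well→P1→Ref (+1); total 2.
Path Well→M1→Ref (+1); total 3.
No residual Well→Ref path; max flow = 3.
Certifying cut of size 3: {M1→Ref, Well→P1, Well→Ref}.

3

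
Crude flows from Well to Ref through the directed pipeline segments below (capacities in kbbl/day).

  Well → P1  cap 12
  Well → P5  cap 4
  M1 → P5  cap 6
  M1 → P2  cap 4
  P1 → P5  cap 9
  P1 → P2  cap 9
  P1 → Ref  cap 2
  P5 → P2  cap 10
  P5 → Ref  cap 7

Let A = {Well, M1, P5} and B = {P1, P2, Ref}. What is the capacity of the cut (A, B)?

33

Edges leaving {Well, M1, P5}: Well→P1 (12), M1→P2 (4), P5→P2 (10), P5→Ref (7).
Cut capacity = 12 + 4 + 10 + 7 = 33.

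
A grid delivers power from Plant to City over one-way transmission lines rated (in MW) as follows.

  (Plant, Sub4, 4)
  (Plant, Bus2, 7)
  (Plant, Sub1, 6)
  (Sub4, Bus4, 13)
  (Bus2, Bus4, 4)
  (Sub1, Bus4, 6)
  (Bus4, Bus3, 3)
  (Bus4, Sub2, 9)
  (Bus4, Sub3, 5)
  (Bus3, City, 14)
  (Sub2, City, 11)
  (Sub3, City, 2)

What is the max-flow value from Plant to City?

Augment Plant→Sub4→Bus4→Bus3→City: bottleneck 3, flow now 3.
Augment Plant→Sub4→Bus4→Sub2→City: bottleneck 1, flow now 4.
Augment Plant→Bus2→Bus4→Sub2→City: bottleneck 4, flow now 8.
Augment Plant→Sub1→Bus4→Sub2→City: bottleneck 4, flow now 12.
Augment Plant→Sub1→Bus4→Sub3→City: bottleneck 2, flow now 14.
No augmenting path remains; maximum flow = 14.
In the residual graph, reachable from Plant: {Plant, Bus2}.
Min-cut edges: Plant→Sub4 (4), Plant→Sub1 (6), Bus2→Bus4 (4); capacity 4 + 6 + 4 = 14.
This cut is saturated, so no flow can exceed 14.

14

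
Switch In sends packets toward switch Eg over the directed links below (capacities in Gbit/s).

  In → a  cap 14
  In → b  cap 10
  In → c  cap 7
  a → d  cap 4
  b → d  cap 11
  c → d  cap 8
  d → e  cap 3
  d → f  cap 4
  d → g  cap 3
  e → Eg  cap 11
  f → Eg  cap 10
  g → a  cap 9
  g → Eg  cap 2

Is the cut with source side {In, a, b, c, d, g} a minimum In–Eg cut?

Yes — it is a minimum cut (capacity 9).

Given cut capacity: 3 + 4 + 2 = 9.
Augment In→a→d→e→Eg: bottleneck 3, flow now 3.
Augment In→a→d→f→Eg: bottleneck 1, flow now 4.
Augment In→b→d→f→Eg: bottleneck 3, flow now 7.
Augment In→b→d→g→Eg: bottleneck 2, flow now 9.
No augmenting path remains; maximum flow = 9.
Cut capacity 9 equals the max flow, so it is a minimum cut.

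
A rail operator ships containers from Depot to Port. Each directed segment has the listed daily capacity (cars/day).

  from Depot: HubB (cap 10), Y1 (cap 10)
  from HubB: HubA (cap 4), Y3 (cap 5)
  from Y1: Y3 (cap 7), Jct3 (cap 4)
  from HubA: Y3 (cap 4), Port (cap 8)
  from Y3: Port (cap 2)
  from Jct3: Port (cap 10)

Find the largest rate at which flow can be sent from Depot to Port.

10

Augment Depot→HubB→HubA→Port: bottleneck 4, flow now 4.
Augment Depot→HubB→Y3→Port: bottleneck 2, flow now 6.
Augment Depot→Y1→Jct3→Port: bottleneck 4, flow now 10.
No augmenting path remains; maximum flow = 10.
In the residual graph, reachable from Depot: {Depot, HubB, Y1, Y3}.
Min-cut edges: HubB→HubA (4), Y1→Jct3 (4), Y3→Port (2); capacity 4 + 4 + 2 = 10.
This cut is saturated, so no flow can exceed 10.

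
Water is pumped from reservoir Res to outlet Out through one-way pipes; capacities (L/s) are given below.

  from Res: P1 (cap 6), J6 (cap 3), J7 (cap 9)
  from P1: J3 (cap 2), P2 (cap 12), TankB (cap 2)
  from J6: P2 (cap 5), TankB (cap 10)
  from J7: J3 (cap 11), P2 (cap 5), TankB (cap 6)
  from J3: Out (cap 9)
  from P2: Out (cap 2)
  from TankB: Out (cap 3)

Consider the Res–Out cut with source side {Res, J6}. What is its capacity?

30

Edges leaving {Res, J6}: Res→P1 (6), Res→J7 (9), J6→P2 (5), J6→TankB (10).
Cut capacity = 6 + 9 + 5 + 10 = 30.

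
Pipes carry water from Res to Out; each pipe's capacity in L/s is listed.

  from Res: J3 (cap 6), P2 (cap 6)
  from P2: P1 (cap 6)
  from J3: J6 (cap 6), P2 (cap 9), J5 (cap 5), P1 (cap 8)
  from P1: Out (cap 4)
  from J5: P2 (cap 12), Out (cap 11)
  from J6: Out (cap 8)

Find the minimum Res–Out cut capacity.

Augment Res→P2→P1→Out: bottleneck 4, flow now 4.
Augment Res→J3→J5→Out: bottleneck 5, flow now 9.
Augment Res→J3→J6→Out: bottleneck 1, flow now 10.
No augmenting path remains; maximum flow = 10.
By max-flow min-cut, the minimum cut capacity equals the max flow.
In the residual graph, reachable from Res: {Res, P2, P1}.
Min-cut edges: Res→J3 (6), P1→Out (4); capacity 6 + 4 = 10.

10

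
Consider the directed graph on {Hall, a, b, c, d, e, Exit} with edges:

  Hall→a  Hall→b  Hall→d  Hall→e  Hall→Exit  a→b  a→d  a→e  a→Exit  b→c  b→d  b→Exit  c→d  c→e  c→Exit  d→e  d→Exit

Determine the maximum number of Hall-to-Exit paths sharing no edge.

Assign every edge capacity 1; by Menger, the answer equals the max flow.
Path Hall→Exit (+1); total 1.
Path Hall→a→Exit (+1); total 2.
Path Hall→b→Exit (+1); total 3.
Path Hall→d→Exit (+1); total 4.
No residual Hall→Exit path; max flow = 4.
Certifying cut of size 4: {Hall→Exit, Hall→a, Hall→b, Hall→d}.

4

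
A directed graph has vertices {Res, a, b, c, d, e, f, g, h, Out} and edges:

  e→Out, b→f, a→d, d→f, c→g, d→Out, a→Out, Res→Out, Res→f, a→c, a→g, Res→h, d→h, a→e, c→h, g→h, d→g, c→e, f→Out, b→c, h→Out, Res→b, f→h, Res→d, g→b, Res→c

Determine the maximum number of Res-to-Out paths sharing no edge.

5

Assign every edge capacity 1; by Menger, the answer equals the max flow.
Path Res→Out (+1); total 1.
Path Res→d→Out (+1); total 2.
Path Res→f→Out (+1); total 3.
Path Res→h→Out (+1); total 4.
Path Res→c→e→Out (+1); total 5.
No residual Res→Out path; max flow = 5.
Certifying cut of size 5: {Res→Out, Res→d, c→e, f→Out, h→Out}.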